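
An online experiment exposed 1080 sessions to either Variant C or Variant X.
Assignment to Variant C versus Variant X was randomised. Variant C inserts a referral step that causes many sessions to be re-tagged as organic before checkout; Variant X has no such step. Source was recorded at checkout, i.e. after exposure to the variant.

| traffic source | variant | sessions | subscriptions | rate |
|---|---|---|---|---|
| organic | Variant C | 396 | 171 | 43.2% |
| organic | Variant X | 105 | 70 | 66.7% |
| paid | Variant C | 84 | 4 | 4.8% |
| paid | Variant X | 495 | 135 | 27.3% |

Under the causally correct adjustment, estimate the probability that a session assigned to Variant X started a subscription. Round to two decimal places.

The traffic source-specific comparison favours Variant X throughout, but the pooled figures favour Variant C. The question is whether to condition on traffic source.
Because the variant influences traffic source, traffic source is a post-treatment mediator, not a confounder. Stratifying on it would bias the estimate; the causal effect is the crude pooled difference.
So P(outcome | do(Variant X)) is just the pooled rate for Variant X: 205/600 = 0.342.

0.34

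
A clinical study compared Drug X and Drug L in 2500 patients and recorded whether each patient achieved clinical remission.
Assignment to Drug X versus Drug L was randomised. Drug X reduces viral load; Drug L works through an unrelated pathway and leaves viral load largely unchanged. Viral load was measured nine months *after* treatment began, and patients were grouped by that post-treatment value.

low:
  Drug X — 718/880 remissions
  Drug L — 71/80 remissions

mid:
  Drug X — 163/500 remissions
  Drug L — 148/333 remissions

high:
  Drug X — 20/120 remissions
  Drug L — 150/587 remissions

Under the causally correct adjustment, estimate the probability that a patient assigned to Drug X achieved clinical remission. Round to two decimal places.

0.60

Viral load here is a post-treatment variable shaped by the drug; conditioning on it would introduce bias rather than remove it. The overall comparison is the causal one.
So P(outcome | do(Drug X)) is just the pooled rate for Drug X: 901/1500 = 0.601.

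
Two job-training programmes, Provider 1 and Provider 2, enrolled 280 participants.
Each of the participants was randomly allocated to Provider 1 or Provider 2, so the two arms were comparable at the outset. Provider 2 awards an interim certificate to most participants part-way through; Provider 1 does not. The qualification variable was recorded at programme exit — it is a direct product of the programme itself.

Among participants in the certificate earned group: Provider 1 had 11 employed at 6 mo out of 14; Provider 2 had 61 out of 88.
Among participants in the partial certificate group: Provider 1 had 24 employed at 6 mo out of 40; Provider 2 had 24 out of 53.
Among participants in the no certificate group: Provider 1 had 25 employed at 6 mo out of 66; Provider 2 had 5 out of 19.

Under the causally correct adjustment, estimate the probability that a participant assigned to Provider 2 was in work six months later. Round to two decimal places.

Qualification attained during the programme is recorded after the programme and is itself shifted by it — it sits on the causal path from programme to outcome. Conditioning on a mediator would strip out part of the effect we want; the pooled comparison gives the total causal effect.
So P(outcome | do(Provider 2)) is just the pooled rate for Provider 2: 90/160 = 0.562.

0.56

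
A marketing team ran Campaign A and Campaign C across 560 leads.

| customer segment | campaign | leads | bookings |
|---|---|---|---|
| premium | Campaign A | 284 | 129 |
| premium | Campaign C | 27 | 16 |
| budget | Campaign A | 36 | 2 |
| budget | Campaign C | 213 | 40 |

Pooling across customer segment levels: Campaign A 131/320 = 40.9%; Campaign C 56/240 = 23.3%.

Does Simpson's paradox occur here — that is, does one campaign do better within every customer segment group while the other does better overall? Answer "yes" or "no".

Within each customer segment level (premium 45.4% vs 59.3%; budget 5.6% vs 18.8%), Campaign C has the higher rate every time. Pooled: 40.9% vs 23.3% — Campaign A has the higher rate overall. The two comparisons disagree.

yes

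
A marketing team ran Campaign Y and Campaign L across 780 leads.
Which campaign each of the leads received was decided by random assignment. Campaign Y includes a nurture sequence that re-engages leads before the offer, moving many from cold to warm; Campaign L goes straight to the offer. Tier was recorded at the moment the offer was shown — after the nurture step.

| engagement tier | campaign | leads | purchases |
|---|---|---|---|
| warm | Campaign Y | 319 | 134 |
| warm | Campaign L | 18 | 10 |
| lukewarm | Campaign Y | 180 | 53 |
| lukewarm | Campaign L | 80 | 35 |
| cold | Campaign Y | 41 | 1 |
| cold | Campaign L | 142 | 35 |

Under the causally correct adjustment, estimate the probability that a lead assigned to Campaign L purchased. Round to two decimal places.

Stratifying would compare campaigns among leads the campaigns themselves sorted into engagement tier groups — a form of selection on an intermediate. The unconditioned pooled rates give the total causal effect.
So P(outcome | do(Campaign L)) is just the pooled rate for Campaign L: 80/240 = 0.333.

0.33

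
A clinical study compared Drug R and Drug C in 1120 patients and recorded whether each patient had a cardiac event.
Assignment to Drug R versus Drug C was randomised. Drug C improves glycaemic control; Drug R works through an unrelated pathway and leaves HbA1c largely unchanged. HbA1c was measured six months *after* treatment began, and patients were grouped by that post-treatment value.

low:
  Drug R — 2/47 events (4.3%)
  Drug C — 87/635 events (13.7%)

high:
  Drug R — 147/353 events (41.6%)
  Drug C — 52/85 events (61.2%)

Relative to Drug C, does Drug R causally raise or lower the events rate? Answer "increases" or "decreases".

increases

Drug R is lower inside every HbA1c stratum but Drug C is lower in aggregate. Whether to stratify depends on how HbA1c relates to the drug.
HbA1c lies on the pathway drug → HbA1c → outcome, so adjusting for it blocks the indirect effect. For the total causal effect of drug, use the unadjusted pooled rates.
Pooled: Drug R 37.2% vs Drug C 19.3%; Drug C is lower overall.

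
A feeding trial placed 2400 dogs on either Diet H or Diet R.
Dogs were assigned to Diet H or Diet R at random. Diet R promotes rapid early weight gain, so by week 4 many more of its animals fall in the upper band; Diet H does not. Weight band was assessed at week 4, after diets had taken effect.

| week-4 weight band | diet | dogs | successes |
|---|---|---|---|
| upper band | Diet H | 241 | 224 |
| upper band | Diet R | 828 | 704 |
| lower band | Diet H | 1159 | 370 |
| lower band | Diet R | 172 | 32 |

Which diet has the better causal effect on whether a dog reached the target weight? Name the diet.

Week-4 weight band is recorded after the diet and is itself shifted by it — it sits on the causal path from diet to outcome. Conditioning on a mediator would strip out part of the effect we want; the pooled comparison gives the total causal effect.
Pooled: Diet H 42.4% vs Diet R 73.6%; Diet R is higher overall.

Diet R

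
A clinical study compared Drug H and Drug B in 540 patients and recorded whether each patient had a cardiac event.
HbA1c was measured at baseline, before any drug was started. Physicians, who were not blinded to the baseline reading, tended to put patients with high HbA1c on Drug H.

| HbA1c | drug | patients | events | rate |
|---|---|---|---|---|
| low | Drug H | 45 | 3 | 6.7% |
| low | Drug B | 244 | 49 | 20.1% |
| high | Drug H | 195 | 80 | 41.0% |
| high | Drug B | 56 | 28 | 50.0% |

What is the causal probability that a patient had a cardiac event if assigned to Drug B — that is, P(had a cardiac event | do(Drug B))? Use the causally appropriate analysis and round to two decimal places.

HbA1c satisfies the back-door criterion: it is not a descendant of the drug, and it blocks the spurious path from drug to outcome. Adjusting for it (i.e., using the within-HbA1c rates) gives the causal effect.
Standardising Drug B to the population HbA1c mix: 0.535·49/244 + 0.465·28/56 = 0.340.

0.34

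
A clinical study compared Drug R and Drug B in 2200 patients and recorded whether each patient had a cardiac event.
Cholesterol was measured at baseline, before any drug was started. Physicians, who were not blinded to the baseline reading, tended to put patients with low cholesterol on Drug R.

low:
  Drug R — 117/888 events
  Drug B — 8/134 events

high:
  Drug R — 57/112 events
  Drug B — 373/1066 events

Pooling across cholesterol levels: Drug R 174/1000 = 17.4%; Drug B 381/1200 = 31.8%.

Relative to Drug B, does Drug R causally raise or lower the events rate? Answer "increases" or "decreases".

increases

The stratified and pooled comparisons disagree (Drug B wins within each cholesterol; Drug R wins overall), so the answer turns on the causal role of cholesterol.
Since cholesterol is a pre-existing factor (not a product of the drug) and it affects the outcome on its own, it is a confounder. The stratified rates, not the pooled rate, identify the causal effect.
Within each level — low: 13.2% vs 6.0%; high: 50.9% vs 35.0% — Drug B is lower every time.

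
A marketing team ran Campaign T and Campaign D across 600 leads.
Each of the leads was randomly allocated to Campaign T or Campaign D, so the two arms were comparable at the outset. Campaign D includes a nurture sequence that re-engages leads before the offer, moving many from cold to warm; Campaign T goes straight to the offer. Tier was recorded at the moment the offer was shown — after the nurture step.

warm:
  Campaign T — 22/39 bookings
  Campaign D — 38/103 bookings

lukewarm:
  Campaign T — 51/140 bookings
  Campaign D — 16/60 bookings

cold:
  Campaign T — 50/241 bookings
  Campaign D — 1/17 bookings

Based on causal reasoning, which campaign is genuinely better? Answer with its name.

The stratified and pooled comparisons disagree (Campaign T wins within each engagement tier; Campaign D wins overall), so the answer turns on the causal role of engagement tier.
Engagement tier is recorded after the campaign and is itself shifted by it — it sits on the causal path from campaign to outcome. Conditioning on a mediator would strip out part of the effect we want; the pooled comparison gives the total causal effect.
Pooled: Campaign T 29.3% vs Campaign D 30.6%; Campaign D is higher overall.

Campaign D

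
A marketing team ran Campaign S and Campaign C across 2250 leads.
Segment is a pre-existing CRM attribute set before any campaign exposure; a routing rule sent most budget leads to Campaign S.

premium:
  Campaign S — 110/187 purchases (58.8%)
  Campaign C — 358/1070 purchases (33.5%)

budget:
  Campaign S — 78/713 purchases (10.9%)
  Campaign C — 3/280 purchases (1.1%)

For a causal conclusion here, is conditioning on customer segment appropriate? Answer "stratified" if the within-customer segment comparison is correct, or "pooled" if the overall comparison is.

Customer segment is set before the campaign has any effect — it is not caused by the campaign — and it independently drives the outcome. That makes it a confounder, so the causal comparison is within customer segment levels.
Within each level — premium: 58.8% vs 33.5%; budget: 10.9% vs 1.1% — Campaign S is higher every time.

stratified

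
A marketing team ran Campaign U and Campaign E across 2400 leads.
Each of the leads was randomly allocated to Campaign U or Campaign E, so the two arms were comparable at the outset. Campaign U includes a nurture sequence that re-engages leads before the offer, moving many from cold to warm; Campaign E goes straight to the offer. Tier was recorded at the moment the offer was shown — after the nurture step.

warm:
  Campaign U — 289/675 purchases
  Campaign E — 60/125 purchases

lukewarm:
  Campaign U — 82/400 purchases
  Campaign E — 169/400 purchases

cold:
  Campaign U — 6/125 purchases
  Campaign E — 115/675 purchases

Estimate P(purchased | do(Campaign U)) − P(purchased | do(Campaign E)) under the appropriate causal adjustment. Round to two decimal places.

Because the campaign influences engagement tier, engagement tier is a post-treatment mediator, not a confounder. Stratifying on it would bias the estimate; the causal effect is the crude pooled difference.
The causal difference is the pooled difference: 0.314 − 0.287 = +0.028.

+0.03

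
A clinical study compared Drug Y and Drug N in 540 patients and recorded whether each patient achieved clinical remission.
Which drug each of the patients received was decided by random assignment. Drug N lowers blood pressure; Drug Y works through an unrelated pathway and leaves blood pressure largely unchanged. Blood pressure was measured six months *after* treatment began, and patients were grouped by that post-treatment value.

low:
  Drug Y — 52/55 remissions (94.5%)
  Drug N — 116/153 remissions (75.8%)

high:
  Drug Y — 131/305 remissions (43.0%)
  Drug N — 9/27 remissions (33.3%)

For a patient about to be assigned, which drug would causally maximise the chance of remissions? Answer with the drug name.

Drug N

Within every blood pressure level Drug Y has the higher rate, yet pooled Drug N does — Simpson's reversal.
Because the drug influences blood pressure, blood pressure is a post-treatment mediator, not a confounder. Stratifying on it would bias the estimate; the causal effect is the crude pooled difference.
Pooled: Drug Y 50.8% vs Drug N 69.4%; Drug N is higher overall.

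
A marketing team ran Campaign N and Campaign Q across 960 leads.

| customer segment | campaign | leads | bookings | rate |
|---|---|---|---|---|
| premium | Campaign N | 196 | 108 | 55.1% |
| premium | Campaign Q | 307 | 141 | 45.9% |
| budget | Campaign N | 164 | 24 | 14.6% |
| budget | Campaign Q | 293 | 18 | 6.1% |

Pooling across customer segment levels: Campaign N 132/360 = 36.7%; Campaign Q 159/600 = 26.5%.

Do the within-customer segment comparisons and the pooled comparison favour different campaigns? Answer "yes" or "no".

Within each customer segment level (premium 55.1% vs 45.9%; budget 14.6% vs 6.1%), Campaign N has the higher rate every time. Pooled: 36.7% vs 26.5% — Campaign N has the higher rate overall. They agree.

no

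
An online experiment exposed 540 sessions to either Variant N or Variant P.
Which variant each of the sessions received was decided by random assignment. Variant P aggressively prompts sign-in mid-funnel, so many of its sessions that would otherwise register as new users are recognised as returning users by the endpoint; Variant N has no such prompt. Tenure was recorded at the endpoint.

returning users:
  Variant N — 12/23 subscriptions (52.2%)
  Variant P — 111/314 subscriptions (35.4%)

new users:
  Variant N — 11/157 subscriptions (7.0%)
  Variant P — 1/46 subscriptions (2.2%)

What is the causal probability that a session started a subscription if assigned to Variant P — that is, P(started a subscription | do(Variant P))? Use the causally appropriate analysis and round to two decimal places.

0.31

The distribution of user tenure is itself part of what the variant does — it is an intermediate outcome. Holding it fixed would remove that part of the effect; the total effect is the pooled difference.
So P(outcome | do(Variant P)) is just the pooled rate for Variant P: 112/360 = 0.311.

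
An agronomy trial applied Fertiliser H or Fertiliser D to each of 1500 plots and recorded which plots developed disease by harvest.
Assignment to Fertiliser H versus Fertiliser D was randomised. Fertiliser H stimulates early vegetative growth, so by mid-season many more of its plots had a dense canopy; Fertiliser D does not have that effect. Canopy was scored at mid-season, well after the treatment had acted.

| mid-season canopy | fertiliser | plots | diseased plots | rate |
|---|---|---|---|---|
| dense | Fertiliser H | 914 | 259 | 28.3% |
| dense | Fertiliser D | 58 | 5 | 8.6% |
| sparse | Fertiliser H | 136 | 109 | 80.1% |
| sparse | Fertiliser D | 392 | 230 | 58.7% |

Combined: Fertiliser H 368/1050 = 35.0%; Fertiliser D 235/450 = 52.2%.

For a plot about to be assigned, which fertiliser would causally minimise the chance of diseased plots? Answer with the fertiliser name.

Fertiliser H

Stratifying would compare fertilisers among plots the fertilisers themselves sorted into mid-season canopy groups — a form of selection on an intermediate. The unconditioned pooled rates give the total causal effect.
Pooled: Fertiliser H 35.0% vs Fertiliser D 52.2%; Fertiliser H is lower overall.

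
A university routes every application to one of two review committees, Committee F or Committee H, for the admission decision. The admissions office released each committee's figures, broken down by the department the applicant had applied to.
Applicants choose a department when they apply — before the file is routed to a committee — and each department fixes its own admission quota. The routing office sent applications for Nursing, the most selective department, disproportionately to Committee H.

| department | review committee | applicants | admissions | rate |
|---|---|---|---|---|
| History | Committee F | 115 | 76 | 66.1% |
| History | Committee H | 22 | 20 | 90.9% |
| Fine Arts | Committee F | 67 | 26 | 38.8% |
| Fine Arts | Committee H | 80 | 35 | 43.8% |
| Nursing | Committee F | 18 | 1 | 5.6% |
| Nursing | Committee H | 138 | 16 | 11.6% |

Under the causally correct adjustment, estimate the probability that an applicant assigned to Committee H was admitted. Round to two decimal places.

0.47

Committee H is higher inside every department stratum but Committee F is higher in aggregate. Whether to stratify depends on how department relates to the review committee.
The imbalance in department arose from how applicants were allocated, not from anything the review committee did; and department independently affects the outcome. The pooled gap is confounded — condition on department.
Standardising Committee H to the population department mix: 0.311·20/22 + 0.334·35/80 + 0.355·16/138 = 0.470.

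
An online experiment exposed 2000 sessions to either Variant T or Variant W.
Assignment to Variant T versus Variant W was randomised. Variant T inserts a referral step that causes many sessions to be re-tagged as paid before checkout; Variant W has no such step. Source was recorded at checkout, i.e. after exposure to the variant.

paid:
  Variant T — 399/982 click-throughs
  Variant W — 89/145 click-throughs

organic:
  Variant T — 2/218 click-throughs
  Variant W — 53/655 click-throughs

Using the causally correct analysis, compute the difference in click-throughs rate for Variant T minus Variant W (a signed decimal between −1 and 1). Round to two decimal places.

+0.16

Traffic source is recorded after the variant and is itself shifted by it — it sits on the causal path from variant to outcome. Conditioning on a mediator would strip out part of the effect we want; the pooled comparison gives the total causal effect.
The causal difference is the pooled difference: 0.334 − 0.177 = +0.157.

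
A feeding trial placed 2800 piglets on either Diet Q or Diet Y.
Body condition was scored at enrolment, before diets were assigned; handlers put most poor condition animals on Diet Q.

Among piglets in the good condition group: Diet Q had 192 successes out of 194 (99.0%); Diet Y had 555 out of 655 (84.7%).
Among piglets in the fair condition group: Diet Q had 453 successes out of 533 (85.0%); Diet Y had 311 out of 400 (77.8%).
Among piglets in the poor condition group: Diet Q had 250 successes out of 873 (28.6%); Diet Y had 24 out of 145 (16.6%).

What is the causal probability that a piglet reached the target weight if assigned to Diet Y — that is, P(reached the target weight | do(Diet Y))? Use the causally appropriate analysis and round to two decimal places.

0.58

Within every starting body condition level Diet Q has the higher rate, yet pooled Diet Y does — Simpson's reversal.
Here starting body condition is a common cause — it drives both which diet a case falls under and the outcome. The crude comparison mixes populations; the stratum-specific rates are the causally relevant ones.
Standardising Diet Y to the population starting body condition mix: 0.303·555/655 + 0.333·311/400 + 0.364·24/145 = 0.576.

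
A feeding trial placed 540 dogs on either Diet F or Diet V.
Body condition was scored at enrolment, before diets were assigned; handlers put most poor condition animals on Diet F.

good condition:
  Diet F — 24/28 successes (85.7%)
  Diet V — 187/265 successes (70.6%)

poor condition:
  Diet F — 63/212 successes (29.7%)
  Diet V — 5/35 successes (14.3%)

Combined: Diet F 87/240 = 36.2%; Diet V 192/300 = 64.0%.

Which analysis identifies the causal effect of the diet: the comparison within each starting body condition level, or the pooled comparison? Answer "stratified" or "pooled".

stratified

Starting body condition differs across diets for reasons unrelated to any effect of the diet itself, and it separately predicts the outcome — a classic confounder. We must compare within starting body condition levels.
Within each level — good condition: 85.7% vs 70.6%; poor condition: 29.7% vs 14.3% — Diet F is higher every time.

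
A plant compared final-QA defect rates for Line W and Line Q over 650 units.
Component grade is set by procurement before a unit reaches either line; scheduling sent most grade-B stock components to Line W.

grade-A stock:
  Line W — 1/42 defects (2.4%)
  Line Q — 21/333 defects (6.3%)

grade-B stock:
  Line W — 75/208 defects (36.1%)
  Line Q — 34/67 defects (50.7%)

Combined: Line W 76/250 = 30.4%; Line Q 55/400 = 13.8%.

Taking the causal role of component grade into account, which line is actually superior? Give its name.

Line W is lower inside every component grade stratum but Line Q is lower in aggregate. Whether to stratify depends on how component grade relates to the line.
Nothing the line does changes component grade; the imbalance is an allocation artefact. With component grade also predicting the outcome, the pooled figure is confounded, and the within-stratum comparison is the causal one.
Within each level — grade-A stock: 2.4% vs 6.3%; grade-B stock: 36.1% vs 50.7% — Line W is lower every time.

Line W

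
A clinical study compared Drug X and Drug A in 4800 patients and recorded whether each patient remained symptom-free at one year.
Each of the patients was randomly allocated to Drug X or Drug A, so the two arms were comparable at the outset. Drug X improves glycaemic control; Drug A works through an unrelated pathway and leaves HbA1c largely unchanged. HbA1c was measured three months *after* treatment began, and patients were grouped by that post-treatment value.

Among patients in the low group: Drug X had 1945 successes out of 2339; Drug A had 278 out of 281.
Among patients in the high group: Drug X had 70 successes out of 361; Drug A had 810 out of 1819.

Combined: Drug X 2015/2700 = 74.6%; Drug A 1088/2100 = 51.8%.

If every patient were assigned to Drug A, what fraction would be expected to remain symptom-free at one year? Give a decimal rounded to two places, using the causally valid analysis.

Drug A is higher inside every HbA1c stratum but Drug X is higher in aggregate. Whether to stratify depends on how HbA1c relates to the drug.
Stratifying would compare drugs among patients the drugs themselves sorted into HbA1c groups — a form of selection on an intermediate. The unconditioned pooled rates give the total causal effect.
So P(outcome | do(Drug A)) is just the pooled rate for Drug A: 1088/2100 = 0.518.

0.52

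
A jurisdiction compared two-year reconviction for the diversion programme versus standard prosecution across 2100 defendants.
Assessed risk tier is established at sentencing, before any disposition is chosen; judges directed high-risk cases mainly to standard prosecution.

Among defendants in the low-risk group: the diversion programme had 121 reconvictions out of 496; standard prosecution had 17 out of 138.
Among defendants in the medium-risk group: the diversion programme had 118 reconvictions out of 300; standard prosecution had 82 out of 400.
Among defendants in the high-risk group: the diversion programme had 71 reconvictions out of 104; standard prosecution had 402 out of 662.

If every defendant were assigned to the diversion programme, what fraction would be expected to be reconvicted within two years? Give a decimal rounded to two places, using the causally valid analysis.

The imbalance in assessed risk tier arose from how defendants were allocated, not from anything the disposition did; and assessed risk tier independently affects the outcome. The pooled gap is confounded — condition on assessed risk tier.
Standardising the diversion programme to the population assessed risk tier mix: 0.302·121/496 + 0.333·118/300 + 0.365·71/104 = 0.454.

0.45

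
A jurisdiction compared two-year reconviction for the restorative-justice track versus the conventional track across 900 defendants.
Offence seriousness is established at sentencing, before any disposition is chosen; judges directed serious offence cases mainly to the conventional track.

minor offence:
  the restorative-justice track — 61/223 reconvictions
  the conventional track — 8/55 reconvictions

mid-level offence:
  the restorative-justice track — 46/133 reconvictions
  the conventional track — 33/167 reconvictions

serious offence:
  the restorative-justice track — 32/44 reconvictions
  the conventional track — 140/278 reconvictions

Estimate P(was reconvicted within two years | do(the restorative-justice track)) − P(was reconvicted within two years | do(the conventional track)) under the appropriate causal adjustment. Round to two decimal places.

+0.17

Offence seriousness satisfies the back-door criterion: it is not a descendant of the disposition, and it blocks the spurious path from disposition to outcome. Adjusting for it (i.e., using the within-offence seriousness rates) gives the causal effect.
Adjusting over the population distribution of offence seriousness: 0.309·(0.274−0.145) + 0.333·(0.346−0.198) + 0.358·(0.727−0.504) = +0.169.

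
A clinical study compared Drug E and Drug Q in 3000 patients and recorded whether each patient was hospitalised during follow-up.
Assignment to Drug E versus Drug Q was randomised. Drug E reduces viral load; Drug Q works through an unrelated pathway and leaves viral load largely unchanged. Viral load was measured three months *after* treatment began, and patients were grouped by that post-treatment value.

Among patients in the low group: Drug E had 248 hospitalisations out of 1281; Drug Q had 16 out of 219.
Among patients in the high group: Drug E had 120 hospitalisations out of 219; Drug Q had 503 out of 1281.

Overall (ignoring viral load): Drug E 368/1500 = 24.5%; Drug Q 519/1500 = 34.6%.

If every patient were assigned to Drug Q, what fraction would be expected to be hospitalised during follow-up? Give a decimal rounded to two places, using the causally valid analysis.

Because the drug influences viral load, viral load is a post-treatment mediator, not a confounder. Stratifying on it would bias the estimate; the causal effect is the crude pooled difference.
So P(outcome | do(Drug Q)) is just the pooled rate for Drug Q: 519/1500 = 0.346.

0.35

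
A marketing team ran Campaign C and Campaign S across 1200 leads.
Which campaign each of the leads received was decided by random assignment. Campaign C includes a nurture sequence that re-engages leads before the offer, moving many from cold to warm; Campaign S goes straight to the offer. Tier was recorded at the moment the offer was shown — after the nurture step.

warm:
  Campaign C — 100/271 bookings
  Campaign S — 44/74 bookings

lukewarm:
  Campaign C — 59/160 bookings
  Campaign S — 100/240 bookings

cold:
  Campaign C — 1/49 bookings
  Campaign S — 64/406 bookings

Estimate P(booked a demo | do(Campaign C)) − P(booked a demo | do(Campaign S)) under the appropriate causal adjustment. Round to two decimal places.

Engagement tier lies on the pathway campaign → engagement tier → outcome, so adjusting for it blocks the indirect effect. For the total causal effect of campaign, use the unadjusted pooled rates.
The causal difference is the pooled difference: 0.333 − 0.289 = +0.044.

+0.04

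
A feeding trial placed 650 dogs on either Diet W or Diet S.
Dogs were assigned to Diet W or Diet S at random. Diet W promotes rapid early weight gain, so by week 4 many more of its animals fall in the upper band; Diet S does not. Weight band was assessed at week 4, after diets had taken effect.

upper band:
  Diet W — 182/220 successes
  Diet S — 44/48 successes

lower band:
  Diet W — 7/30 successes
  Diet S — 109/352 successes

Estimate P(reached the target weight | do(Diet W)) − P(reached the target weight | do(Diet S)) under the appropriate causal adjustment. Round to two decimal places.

+0.37

Week-4 weight band here is a post-treatment variable shaped by the diet; conditioning on it would introduce bias rather than remove it. The overall comparison is the causal one.
The causal difference is the pooled difference: 0.756 − 0.383 = +0.373.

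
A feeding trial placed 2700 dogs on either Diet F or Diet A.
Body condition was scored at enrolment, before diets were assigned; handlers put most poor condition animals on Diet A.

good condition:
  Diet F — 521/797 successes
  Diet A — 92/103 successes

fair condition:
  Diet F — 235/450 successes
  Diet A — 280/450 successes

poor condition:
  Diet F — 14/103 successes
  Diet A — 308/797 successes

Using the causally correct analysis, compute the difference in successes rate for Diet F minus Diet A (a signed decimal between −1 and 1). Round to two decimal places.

Diet A is higher inside every starting body condition stratum but Diet F is higher in aggregate. Whether to stratify depends on how starting body condition relates to the diet.
Starting body condition differs across diets for reasons unrelated to any effect of the diet itself, and it separately predicts the outcome — a classic confounder. We must compare within starting body condition levels.
Adjusting over the population distribution of starting body condition: 0.333·(0.654−0.893) + 0.333·(0.522−0.622) + 0.333·(0.136−0.386) = -0.197.

-0.20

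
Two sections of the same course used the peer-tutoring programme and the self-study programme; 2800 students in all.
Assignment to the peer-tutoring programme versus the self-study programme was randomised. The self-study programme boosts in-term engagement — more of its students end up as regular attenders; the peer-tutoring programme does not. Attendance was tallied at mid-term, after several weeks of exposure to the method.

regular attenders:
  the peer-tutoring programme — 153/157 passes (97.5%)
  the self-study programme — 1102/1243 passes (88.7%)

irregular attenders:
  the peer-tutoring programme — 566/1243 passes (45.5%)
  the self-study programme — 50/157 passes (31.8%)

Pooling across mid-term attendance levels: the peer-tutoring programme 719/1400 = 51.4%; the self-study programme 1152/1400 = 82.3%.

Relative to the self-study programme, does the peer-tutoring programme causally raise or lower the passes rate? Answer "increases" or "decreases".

Mid-term attendance lies on the pathway teaching method → mid-term attendance → outcome, so adjusting for it blocks the indirect effect. For the total causal effect of teaching method, use the unadjusted pooled rates.
Pooled: the peer-tutoring programme 51.4% vs the self-study programme 82.3%; the self-study programme is higher overall.

decreases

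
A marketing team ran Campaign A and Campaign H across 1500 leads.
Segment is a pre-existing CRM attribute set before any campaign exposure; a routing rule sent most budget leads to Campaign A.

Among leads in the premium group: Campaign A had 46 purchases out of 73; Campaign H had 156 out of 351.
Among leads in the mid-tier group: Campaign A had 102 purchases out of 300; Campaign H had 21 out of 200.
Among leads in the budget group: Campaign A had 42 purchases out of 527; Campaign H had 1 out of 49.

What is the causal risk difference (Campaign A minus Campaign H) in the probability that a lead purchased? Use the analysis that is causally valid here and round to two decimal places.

Campaign A is higher inside every customer segment stratum but Campaign H is higher in aggregate. Whether to stratify depends on how customer segment relates to the campaign.
Customer segment is set before the campaign has any effect — it is not caused by the campaign — and it independently drives the outcome. That makes it a confounder, so the causal comparison is within customer segment levels.
Adjusting over the population distribution of customer segment: 0.283·(0.630−0.444) + 0.333·(0.340−0.105) + 0.384·(0.080−0.020) = +0.154.

+0.15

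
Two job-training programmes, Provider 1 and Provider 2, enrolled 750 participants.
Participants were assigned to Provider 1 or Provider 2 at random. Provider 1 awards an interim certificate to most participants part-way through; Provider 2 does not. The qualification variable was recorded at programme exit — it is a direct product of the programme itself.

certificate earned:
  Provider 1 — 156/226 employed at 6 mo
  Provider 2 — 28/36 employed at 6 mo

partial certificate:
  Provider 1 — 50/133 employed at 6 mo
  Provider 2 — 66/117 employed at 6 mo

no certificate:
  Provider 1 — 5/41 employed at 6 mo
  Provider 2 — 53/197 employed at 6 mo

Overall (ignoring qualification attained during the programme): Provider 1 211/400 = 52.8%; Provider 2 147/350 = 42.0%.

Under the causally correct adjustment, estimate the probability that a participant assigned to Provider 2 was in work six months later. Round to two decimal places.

Stratifying would compare programmes among participants the programmes themselves sorted into qualification attained during the programme groups — a form of selection on an intermediate. The unconditioned pooled rates give the total causal effect.
So P(outcome | do(Provider 2)) is just the pooled rate for Provider 2: 147/350 = 0.420.

0.42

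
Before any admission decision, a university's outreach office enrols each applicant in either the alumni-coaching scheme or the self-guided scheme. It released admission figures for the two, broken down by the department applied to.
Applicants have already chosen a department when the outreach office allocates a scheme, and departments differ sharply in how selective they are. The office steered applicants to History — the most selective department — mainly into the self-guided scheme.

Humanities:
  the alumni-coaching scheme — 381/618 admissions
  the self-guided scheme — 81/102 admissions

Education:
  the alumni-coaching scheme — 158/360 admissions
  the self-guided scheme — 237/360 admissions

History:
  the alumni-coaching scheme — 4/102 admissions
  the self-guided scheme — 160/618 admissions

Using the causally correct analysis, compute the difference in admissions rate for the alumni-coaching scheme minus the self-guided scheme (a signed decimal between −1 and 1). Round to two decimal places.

-0.21

Department differs across outreach schemes for reasons unrelated to any effect of the outreach scheme itself, and it separately predicts the outcome — a classic confounder. We must compare within department levels.
Adjusting over the population distribution of department: 0.333·(0.617−0.794) + 0.333·(0.439−0.658) + 0.333·(0.039−0.259) = -0.206.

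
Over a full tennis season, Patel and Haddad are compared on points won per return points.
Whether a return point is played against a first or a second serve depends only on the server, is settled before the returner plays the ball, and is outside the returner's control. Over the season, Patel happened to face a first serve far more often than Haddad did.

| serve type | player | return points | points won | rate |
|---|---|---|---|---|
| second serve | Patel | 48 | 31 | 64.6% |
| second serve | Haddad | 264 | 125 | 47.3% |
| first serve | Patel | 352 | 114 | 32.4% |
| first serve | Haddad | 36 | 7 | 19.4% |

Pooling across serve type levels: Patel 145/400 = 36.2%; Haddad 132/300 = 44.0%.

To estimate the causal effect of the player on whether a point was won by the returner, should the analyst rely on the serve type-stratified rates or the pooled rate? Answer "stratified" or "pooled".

Within every serve type level Patel has the higher rate, yet pooled Haddad does — Simpson's reversal.
Nothing the player does changes serve type; the imbalance is an allocation artefact. With serve type also predicting the outcome, the pooled figure is confounded, and the within-stratum comparison is the causal one.
Within each level — second serve: 64.6% vs 47.3%; first serve: 32.4% vs 19.4% — Patel is higher every time.

stratified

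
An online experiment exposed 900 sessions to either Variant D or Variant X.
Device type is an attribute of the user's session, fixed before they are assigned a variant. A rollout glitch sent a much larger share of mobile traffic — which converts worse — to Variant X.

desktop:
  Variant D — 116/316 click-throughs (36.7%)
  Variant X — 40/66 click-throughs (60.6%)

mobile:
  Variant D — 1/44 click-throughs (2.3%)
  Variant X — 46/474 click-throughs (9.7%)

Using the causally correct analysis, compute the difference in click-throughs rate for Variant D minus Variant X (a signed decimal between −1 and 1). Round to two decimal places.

Device type satisfies the back-door criterion: it is not a descendant of the variant, and it blocks the spurious path from variant to outcome. Adjusting for it (i.e., using the within-device type rates) gives the causal effect.
Adjusting over the population distribution of device type: 0.424·(0.367−0.606) + 0.576·(0.023−0.097) = -0.144.

-0.14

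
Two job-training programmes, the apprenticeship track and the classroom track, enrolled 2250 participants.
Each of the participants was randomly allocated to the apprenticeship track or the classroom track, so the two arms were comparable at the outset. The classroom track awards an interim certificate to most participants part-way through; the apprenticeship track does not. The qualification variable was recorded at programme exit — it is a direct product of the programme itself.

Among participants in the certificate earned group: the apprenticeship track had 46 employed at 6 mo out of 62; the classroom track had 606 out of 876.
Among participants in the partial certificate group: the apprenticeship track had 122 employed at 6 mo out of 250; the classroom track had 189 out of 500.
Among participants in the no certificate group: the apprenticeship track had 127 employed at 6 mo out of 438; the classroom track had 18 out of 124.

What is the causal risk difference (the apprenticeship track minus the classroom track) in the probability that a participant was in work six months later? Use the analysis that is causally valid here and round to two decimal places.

-0.15

Qualification attained during the programme here is a post-treatment variable shaped by the programme; conditioning on it would introduce bias rather than remove it. The overall comparison is the causal one.
The causal difference is the pooled difference: 0.393 − 0.542 = -0.149.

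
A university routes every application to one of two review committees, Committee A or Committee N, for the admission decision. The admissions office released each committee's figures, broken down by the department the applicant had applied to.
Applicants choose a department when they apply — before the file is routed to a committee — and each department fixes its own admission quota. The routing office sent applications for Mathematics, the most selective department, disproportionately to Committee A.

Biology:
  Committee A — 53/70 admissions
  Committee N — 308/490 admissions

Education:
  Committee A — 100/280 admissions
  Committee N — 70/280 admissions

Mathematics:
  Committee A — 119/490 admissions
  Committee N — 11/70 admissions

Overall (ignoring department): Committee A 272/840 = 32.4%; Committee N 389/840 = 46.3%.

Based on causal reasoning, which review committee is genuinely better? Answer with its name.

Committee A

Committee A is higher inside every department stratum but Committee N is higher in aggregate. Whether to stratify depends on how department relates to the review committee.
Department is set before the review committee has any effect — it is not caused by the review committee — and it independently drives the outcome. That makes it a confounder, so the causal comparison is within department levels.
Within each level — Biology: 75.7% vs 62.9%; Education: 35.7% vs 25.0%; Mathematics: 24.3% vs 15.7% — Committee A is higher every time.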